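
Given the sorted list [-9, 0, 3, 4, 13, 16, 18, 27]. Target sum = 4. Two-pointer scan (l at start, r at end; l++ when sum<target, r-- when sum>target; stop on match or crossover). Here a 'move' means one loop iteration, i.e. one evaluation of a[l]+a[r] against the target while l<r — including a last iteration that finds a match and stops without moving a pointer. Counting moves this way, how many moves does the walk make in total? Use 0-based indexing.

4 moves

l=0 r=7: -9+27=18 >4, r--
l=0 r=6: -9+18=9 >4, r--
l=0 r=5: -9+16=7 >4, r--
l=0 r=4: -9+13=4, found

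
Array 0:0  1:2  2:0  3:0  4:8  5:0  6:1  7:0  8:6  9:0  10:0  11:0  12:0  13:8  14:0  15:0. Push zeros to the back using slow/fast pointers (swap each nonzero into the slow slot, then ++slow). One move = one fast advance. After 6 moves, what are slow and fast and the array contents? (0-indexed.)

(s=0,f=0) a[fast]=0 → fast++
(s=0,f=1) a[fast]=2≠0 swap→a[0]=2 → slow++,fast++
(s=1,f=2) a[fast]=0 → fast++
(s=1,f=3) a[fast]=0 → fast++
(s=1,f=4) a[fast]=8≠0 swap→a[1]=8 → slow++,fast++
(s=2,f=5) a[fast]=0 → fast++

slow=2, fast=6, a=[2, 8, 0, 0, 0, 0, 1, 0, 6, 0, 0, 0, 0, 8, 0, 0]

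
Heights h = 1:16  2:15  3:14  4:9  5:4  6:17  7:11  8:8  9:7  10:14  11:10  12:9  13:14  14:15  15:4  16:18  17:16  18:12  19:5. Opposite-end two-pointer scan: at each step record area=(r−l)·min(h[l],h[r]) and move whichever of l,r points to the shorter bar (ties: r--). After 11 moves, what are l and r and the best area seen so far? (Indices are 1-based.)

l=9, r=16, best area=256

l=1 r=19: min(16,5)*18=90 best=90 *, r--
l=1 r=18: min(16,12)*17=204 best=204 *, r--
l=1 r=17: min(16,16)*16=256 best=256 *, r--
l=1 r=16: min(16,18)*15=240 best=256, l++
l=2 r=16: min(15,18)*14=210 best=256, l++
l=3 r=16: min(14,18)*13=182 best=256, l++
l=4 r=16: min(9,18)*12=108 best=256, l++
l=5 r=16: min(4,18)*11=44 best=256, l++
l=6 r=16: min(17,18)*10=170 best=256, l++
l=7 r=16: min(11,18)*9=99 best=256, l++
l=8 r=16: min(8,18)*8=64 best=256, l++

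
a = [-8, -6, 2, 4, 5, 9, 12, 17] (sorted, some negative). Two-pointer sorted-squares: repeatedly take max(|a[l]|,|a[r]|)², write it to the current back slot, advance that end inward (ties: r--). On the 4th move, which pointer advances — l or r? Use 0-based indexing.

[0,7] |-8|<=|17| out[7]=289 → r--
[0,6] |-8|<=|12| out[6]=144 → r--
[0,5] |-8|<=|9| out[5]=81 → r--
[0,4] |-8|>|5| out[4]=64 → l++

l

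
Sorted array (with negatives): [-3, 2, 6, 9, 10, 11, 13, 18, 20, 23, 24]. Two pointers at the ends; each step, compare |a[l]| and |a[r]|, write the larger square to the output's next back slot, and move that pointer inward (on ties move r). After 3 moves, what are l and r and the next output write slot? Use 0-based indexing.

[0,10] |-3|<=|24| out[10]=576 → r--
[0,9] |-3|<=|23| out[9]=529 → r--
[0,8] |-3|<=|20| out[8]=400 → r--

l=0, r=7, next write slot=7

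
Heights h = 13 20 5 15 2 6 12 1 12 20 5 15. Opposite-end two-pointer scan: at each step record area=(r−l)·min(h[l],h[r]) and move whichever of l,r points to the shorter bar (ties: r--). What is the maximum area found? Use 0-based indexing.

[0,11] min(13,15)*11=143 best=143 * → l++
[1,11] min(20,15)*10=150 best=150 * → r--
[1,10] min(20,5)*9=45 best=150 → r--
[1,9] min(20,20)*8=160 best=160 * → r--
[1,8] min(20,12)*7=84 best=160 → r--
[1,7] min(20,1)*6=6 best=160 → r--
[1,6] min(20,12)*5=60 best=160 → r--
[1,5] min(20,6)*4=24 best=160 → r--
[1,4] min(20,2)*3=6 best=160 → r--
[1,3] min(20,15)*2=30 best=160 → r--
[1,2] min(20,5)*1=5 best=160 → r--

max area = 160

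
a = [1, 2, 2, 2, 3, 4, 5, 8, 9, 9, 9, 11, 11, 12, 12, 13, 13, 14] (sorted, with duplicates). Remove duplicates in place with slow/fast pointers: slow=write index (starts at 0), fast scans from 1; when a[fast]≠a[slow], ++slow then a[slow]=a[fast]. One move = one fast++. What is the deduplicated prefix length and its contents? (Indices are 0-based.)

(s=0,f=1) a[fast]=2≠a[slow]=1 write a[1]=2 → slow++,fast++
(s=1,f=2) a[fast]=2=a[slow] dup → fast++
(s=1,f=3) a[fast]=2=a[slow] dup → fast++
(s=1,f=4) a[fast]=3≠a[slow]=2 write a[2]=3 → slow++,fast++
(s=2,f=5) a[fast]=4≠a[slow]=3 write a[3]=4 → slow++,fast++
(s=3,f=6) a[fast]=5≠a[slow]=4 write a[4]=5 → slow++,fast++
(s=4,f=7) a[fast]=8≠a[slow]=5 write a[5]=8 → slow++,fast++
(s=5,f=8) a[fast]=9≠a[slow]=8 write a[6]=9 → slow++,fast++
(s=6,f=9) a[fast]=9=a[slow] dup → fast++
(s=6,f=10) a[fast]=9=a[slow] dup → fast++
(s=6,f=11) a[fast]=11≠a[slow]=9 write a[7]=11 → slow++,fast++
(s=7,f=12) a[fast]=11=a[slow] dup → fast++
(s=7,f=13) a[fast]=12≠a[slow]=11 write a[8]=12 → slow++,fast++
(s=8,f=14) a[fast]=12=a[slow] dup → fast++
(s=8,f=15) a[fast]=13≠a[slow]=12 write a[9]=13 → slow++,fast++
(s=9,f=16) a[fast]=13=a[slow] dup → fast++
(s=9,f=17) a[fast]=14≠a[slow]=13 write a[10]=14 → slow++,fast++

length 11; prefix = [1, 2, 3, 4, 5, 8, 9, 11, 12, 13, 14]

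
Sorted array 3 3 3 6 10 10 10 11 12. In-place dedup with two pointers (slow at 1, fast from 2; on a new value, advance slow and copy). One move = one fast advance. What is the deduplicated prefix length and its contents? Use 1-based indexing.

length 5; prefix = [3, 6, 10, 11, 12]

(s=1,f=2) a[fast]=3=a[slow] dup → fast++
(s=1,f=3) a[fast]=3=a[slow] dup → fast++
(s=1,f=4) a[fast]=6≠a[slow]=3 write a[2]=6 → slow++,fast++
(s=2,f=5) a[fast]=10≠a[slow]=6 write a[3]=10 → slow++,fast++
(s=3,f=6) a[fast]=10=a[slow] dup → fast++
(s=3,f=7) a[fast]=10=a[slow] dup → fast++
(s=3,f=8) a[fast]=11≠a[slow]=10 write a[4]=11 → slow++,fast++
(s=4,f=9) a[fast]=12≠a[slow]=11 write a[5]=12 → slow++,fast++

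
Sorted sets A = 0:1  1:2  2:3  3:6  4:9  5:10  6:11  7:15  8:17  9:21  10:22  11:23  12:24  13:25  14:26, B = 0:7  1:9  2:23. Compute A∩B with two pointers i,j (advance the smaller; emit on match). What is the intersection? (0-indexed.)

intersection = [9, 23]

i=0 j=0: 1<7, i++
i=1 j=0: 2<7, i++
i=2 j=0: 3<7, i++
i=3 j=0: 6<7, i++
i=4 j=0: 9>7, j++
i=4 j=1: 9==9 emit, i++,j++
i=5 j=2: 10<23, i++
i=6 j=2: 11<23, i++
i=7 j=2: 15<23, i++
i=8 j=2: 17<23, i++
i=9 j=2: 21<23, i++
i=10 j=2: 22<23, i++
i=11 j=2: 23==23 emit, i++,j++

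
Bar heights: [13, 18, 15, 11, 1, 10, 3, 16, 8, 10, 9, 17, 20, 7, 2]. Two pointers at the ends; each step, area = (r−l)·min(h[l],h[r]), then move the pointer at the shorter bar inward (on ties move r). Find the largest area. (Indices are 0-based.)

[0,14] min(13,2)*14=28 best=28 * → r--
[0,13] min(13,7)*13=91 best=91 * → r--
[0,12] min(13,20)*12=156 best=156 * → l++
[1,12] min(18,20)*11=198 best=198 * → l++
[2,12] min(15,20)*10=150 best=198 → l++
[3,12] min(11,20)*9=99 best=198 → l++
[4,12] min(1,20)*8=8 best=198 → l++
[5,12] min(10,20)*7=70 best=198 → l++
[6,12] min(3,20)*6=18 best=198 → l++
[7,12] min(16,20)*5=80 best=198 → l++
[8,12] min(8,20)*4=32 best=198 → l++
[9,12] min(10,20)*3=30 best=198 → l++
[10,12] min(9,20)*2=18 best=198 → l++
[11,12] min(17,20)*1=17 best=198 → l++

max area = 198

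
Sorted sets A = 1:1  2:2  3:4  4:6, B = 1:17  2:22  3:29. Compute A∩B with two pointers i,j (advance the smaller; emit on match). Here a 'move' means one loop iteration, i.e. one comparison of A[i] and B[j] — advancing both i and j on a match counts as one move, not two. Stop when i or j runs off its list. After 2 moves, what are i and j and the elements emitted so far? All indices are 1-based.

i=1 j=1: 1<17, i++
i=2 j=1: 2<17, i++

i=3, j=1, emitted=[]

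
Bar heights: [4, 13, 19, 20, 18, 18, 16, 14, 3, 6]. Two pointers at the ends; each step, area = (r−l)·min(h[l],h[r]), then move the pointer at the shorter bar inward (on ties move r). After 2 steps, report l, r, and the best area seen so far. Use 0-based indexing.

l=1, r=8, best area=48

l=0 r=9: min(4,6)*9=36 best=36 *, l++
l=1 r=9: min(13,6)*8=48 best=48 *, r--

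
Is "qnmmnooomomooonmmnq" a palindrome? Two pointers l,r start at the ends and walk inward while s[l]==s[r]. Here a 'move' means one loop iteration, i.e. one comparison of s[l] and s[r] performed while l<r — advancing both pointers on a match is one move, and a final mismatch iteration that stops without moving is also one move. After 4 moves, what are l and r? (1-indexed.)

l=5, r=15

[1,19] 'q'=='q' → l++,r--
[2,18] 'n'=='n' → l++,r--
[3,17] 'm'=='m' → l++,r--
[4,16] 'm'=='m' → l++,r--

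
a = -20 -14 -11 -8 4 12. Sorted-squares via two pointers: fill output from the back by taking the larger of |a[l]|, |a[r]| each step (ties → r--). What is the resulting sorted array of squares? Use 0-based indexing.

[16, 64, 121, 144, 196, 400]

[0,5] |-20|>|12| out[5]=400 → l++
[1,5] |-14|>|12| out[4]=196 → l++
[2,5] |-11|<=|12| out[3]=144 → r--
[2,4] |-11|>|4| out[2]=121 → l++
[3,4] |-8|>|4| out[1]=64 → l++
[4,4] |4|<=|4| out[0]=16 → r--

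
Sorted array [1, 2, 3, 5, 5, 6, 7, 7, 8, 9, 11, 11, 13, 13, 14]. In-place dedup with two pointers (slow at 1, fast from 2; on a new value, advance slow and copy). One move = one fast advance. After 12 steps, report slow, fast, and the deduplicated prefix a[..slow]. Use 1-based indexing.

slow=10, fast=14, prefix=[1, 2, 3, 5, 6, 7, 8, 9, 11, 13]

slow=1 fast=2: a[fast]=2≠a[slow]=1 write a[2]=2, slow++,fast++
slow=2 fast=3: a[fast]=3≠a[slow]=2 write a[3]=3, slow++,fast++
slow=3 fast=4: a[fast]=5≠a[slow]=3 write a[4]=5, slow++,fast++
slow=4 fast=5: a[fast]=5=a[slow] dup, fast++
slow=4 fast=6: a[fast]=6≠a[slow]=5 write a[5]=6, slow++,fast++
slow=5 fast=7: a[fast]=7≠a[slow]=6 write a[6]=7, slow++,fast++
slow=6 fast=8: a[fast]=7=a[slow] dup, fast++
slow=6 fast=9: a[fast]=8≠a[slow]=7 write a[7]=8, slow++,fast++
slow=7 fast=10: a[fast]=9≠a[slow]=8 write a[8]=9, slow++,fast++
slow=8 fast=11: a[fast]=11≠a[slow]=9 write a[9]=11, slow++,fast++
slow=9 fast=12: a[fast]=11=a[slow] dup, fast++
slow=9 fast=13: a[fast]=13≠a[slow]=11 write a[10]=13, slow++,fast++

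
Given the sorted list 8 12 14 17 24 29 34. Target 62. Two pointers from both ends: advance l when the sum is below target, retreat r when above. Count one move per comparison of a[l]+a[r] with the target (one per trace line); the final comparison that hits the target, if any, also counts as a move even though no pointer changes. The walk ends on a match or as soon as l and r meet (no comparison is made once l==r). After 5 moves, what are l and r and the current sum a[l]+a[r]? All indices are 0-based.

[0,6] 8+34=42 <62 → l++
[1,6] 12+34=46 <62 → l++
[2,6] 14+34=48 <62 → l++
[3,6] 17+34=51 <62 → l++
[4,6] 24+34=58 <62 → l++

l=5, r=6, sum=63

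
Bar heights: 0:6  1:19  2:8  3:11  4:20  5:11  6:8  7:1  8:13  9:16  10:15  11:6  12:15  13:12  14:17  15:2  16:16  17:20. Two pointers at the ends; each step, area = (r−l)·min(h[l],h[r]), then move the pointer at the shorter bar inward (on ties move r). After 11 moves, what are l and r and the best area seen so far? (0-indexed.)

l=0 r=17: min(6,20)*17=102 best=102 *, l++
l=1 r=17: min(19,20)*16=304 best=304 *, l++
l=2 r=17: min(8,20)*15=120 best=304, l++
l=3 r=17: min(11,20)*14=154 best=304, l++
l=4 r=17: min(20,20)*13=260 best=304, r--
l=4 r=16: min(20,16)*12=192 best=304, r--
l=4 r=15: min(20,2)*11=22 best=304, r--
l=4 r=14: min(20,17)*10=170 best=304, r--
l=4 r=13: min(20,12)*9=108 best=304, r--
l=4 r=12: min(20,15)*8=120 best=304, r--
l=4 r=11: min(20,6)*7=42 best=304, r--

l=4, r=10, best area=304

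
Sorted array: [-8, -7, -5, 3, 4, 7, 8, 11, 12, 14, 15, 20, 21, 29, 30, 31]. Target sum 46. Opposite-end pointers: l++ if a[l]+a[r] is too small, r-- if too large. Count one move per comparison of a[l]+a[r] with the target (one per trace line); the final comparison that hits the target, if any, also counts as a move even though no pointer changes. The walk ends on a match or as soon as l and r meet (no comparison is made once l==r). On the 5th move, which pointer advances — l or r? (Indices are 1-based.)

l

[1,16] -8+31=23 <46 → l++
[2,16] -7+31=24 <46 → l++
[3,16] -5+31=26 <46 → l++
[4,16] 3+31=34 <46 → l++
[5,16] 4+31=35 <46 → l++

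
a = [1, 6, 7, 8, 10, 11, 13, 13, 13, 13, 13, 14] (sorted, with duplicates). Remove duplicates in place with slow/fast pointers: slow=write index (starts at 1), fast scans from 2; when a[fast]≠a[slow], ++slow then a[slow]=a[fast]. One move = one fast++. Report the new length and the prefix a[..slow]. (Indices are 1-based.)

length 8; prefix = [1, 6, 7, 8, 10, 11, 13, 14]

slow=1 fast=2: a[fast]=6≠a[slow]=1 write a[2]=6, slow++,fast++
slow=2 fast=3: a[fast]=7≠a[slow]=6 write a[3]=7, slow++,fast++
slow=3 fast=4: a[fast]=8≠a[slow]=7 write a[4]=8, slow++,fast++
slow=4 fast=5: a[fast]=10≠a[slow]=8 write a[5]=10, slow++,fast++
slow=5 fast=6: a[fast]=11≠a[slow]=10 write a[6]=11, slow++,fast++
slow=6 fast=7: a[fast]=13≠a[slow]=11 write a[7]=13, slow++,fast++
slow=7 fast=8: a[fast]=13=a[slow] dup, fast++
slow=7 fast=9: a[fast]=13=a[slow] dup, fast++
slow=7 fast=10: a[fast]=13=a[slow] dup, fast++
slow=7 fast=11: a[fast]=13=a[slow] dup, fast++
slow=7 fast=12: a[fast]=14≠a[slow]=13 write a[8]=14, slow++,fast++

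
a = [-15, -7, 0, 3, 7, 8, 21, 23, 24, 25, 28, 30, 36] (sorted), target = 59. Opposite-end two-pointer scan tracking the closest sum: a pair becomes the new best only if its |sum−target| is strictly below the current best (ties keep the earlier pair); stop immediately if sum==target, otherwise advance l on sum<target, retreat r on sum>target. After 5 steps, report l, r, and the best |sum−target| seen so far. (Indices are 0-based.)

[0,12] -15+36=21 d=38 * → l++
[1,12] -7+36=29 d=30 * → l++
[2,12] 0+36=36 d=23 * → l++
[3,12] 3+36=39 d=20 * → l++
[4,12] 7+36=43 d=16 * → l++

l=5, r=12, best |Δ|=16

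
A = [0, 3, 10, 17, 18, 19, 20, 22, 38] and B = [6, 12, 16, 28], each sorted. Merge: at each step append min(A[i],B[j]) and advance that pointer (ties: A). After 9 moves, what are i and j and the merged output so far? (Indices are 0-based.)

i=6, j=3, merged so far=[0, 3, 6, 10, 12, 16, 17, 18, 19]

[i=0,j=0] A[i]=0<=B[j]=6 take 0 → i++
[i=1,j=0] A[i]=3<=B[j]=6 take 3 → i++
[i=2,j=0] A[i]=10>B[j]=6 take 6 → j++
[i=2,j=1] A[i]=10<=B[j]=12 take 10 → i++
[i=3,j=1] A[i]=17>B[j]=12 take 12 → j++
[i=3,j=2] A[i]=17>B[j]=16 take 16 → j++
[i=3,j=3] A[i]=17<=B[j]=28 take 17 → i++
[i=4,j=3] A[i]=18<=B[j]=28 take 18 → i++
[i=5,j=3] A[i]=19<=B[j]=28 take 19 → i++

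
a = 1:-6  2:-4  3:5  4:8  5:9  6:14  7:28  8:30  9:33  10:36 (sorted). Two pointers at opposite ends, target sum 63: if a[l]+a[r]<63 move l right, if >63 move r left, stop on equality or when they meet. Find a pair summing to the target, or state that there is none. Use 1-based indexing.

l=1 r=10: -6+36=30 <63, l++
l=2 r=10: -4+36=32 <63, l++
l=3 r=10: 5+36=41 <63, l++
l=4 r=10: 8+36=44 <63, l++
l=5 r=10: 9+36=45 <63, l++
l=6 r=10: 14+36=50 <63, l++
l=7 r=10: 28+36=64 >63, r--
l=7 r=9: 28+33=61 <63, l++
l=8 r=9: 30+33=63, found

(30, 33)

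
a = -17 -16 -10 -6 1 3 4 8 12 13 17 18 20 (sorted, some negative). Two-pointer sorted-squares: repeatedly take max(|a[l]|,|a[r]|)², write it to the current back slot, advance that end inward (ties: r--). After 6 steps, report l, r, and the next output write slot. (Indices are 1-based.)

l=3, r=9, next write slot=7

l=1 r=13: |-17|<=|20| out[13]=400, r--
l=1 r=12: |-17|<=|18| out[12]=324, r--
l=1 r=11: |-17|<=|17| out[11]=289, r--
l=1 r=10: |-17|>|13| out[10]=289, l++
l=2 r=10: |-16|>|13| out[9]=256, l++
l=3 r=10: |-10|<=|13| out[8]=169, r--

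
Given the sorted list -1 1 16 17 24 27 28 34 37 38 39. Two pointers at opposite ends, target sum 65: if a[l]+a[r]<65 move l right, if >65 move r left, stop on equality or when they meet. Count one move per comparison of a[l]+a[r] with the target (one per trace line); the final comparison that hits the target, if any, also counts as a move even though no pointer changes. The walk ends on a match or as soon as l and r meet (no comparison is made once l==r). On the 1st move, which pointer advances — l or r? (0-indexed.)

l

[0,10] -1+39=38 <65 → l++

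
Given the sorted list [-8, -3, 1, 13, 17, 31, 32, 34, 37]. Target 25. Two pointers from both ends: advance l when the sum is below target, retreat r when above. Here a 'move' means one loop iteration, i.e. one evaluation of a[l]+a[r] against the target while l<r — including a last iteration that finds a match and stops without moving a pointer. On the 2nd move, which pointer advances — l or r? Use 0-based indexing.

[0,8] -8+37=29 >25 → r--
[0,7] -8+34=26 >25 → r--

r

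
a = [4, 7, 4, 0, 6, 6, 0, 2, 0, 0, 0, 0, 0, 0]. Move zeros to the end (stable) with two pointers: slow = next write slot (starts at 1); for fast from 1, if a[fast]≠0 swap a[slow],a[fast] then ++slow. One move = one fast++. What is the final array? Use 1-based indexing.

[4, 7, 4, 6, 6, 2, 0, 0, 0, 0, 0, 0, 0, 0]

(s=1,f=1) a[fast]=4≠0 swap→a[1]=4 → slow++,fast++
(s=2,f=2) a[fast]=7≠0 swap→a[2]=7 → slow++,fast++
(s=3,f=3) a[fast]=4≠0 swap→a[3]=4 → slow++,fast++
(s=4,f=4) a[fast]=0 → fast++
(s=4,f=5) a[fast]=6≠0 swap→a[4]=6 → slow++,fast++
(s=5,f=6) a[fast]=6≠0 swap→a[5]=6 → slow++,fast++
(s=6,f=7) a[fast]=0 → fast++
(s=6,f=8) a[fast]=2≠0 swap→a[6]=2 → slow++,fast++
(s=7,f=9) a[fast]=0 → fast++
(s=7,f=10) a[fast]=0 → fast++
(s=7,f=11) a[fast]=0 → fast++
(s=7,f=12) a[fast]=0 → fast++
(s=7,f=13) a[fast]=0 → fast++
(s=7,f=14) a[fast]=0 → fast++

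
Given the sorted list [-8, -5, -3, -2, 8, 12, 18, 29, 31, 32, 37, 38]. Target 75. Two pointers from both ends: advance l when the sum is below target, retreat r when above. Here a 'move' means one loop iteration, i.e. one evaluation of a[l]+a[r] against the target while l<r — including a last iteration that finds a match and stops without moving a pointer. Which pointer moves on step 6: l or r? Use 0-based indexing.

l

l=0 r=11: -8+38=30 <75, l++
l=1 r=11: -5+38=33 <75, l++
l=2 r=11: -3+38=35 <75, l++
l=3 r=11: -2+38=36 <75, l++
l=4 r=11: 8+38=46 <75, l++
l=5 r=11: 12+38=50 <75, l++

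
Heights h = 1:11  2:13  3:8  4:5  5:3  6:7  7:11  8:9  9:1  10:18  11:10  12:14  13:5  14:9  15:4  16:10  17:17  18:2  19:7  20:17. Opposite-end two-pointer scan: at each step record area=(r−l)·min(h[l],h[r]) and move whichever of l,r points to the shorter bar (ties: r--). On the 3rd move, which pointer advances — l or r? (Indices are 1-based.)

l=1 r=20: min(11,17)*19=209 best=209 *, l++
l=2 r=20: min(13,17)*18=234 best=234 *, l++
l=3 r=20: min(8,17)*17=136 best=234, l++

l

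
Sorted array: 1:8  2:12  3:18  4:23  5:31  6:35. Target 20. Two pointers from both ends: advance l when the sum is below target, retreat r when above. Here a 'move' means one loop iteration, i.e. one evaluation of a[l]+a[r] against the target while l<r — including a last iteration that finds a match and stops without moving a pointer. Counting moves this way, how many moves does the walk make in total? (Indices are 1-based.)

5 moves

l=1 r=6: 8+35=43 >20, r--
l=1 r=5: 8+31=39 >20, r--
l=1 r=4: 8+23=31 >20, r--
l=1 r=3: 8+18=26 >20, r--
l=1 r=2: 8+12=20, found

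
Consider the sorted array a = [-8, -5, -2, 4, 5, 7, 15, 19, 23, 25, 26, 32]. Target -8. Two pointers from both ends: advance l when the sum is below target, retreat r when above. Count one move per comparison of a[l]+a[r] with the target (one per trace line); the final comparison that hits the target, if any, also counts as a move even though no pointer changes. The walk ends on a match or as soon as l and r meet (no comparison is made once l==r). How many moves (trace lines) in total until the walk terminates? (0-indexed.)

11 moves

[0,11] -8+32=24 >-8 → r--
[0,10] -8+26=18 >-8 → r--
[0,9] -8+25=17 >-8 → r--
[0,8] -8+23=15 >-8 → r--
[0,7] -8+19=11 >-8 → r--
[0,6] -8+15=7 >-8 → r--
[0,5] -8+7=-1 >-8 → r--
[0,4] -8+5=-3 >-8 → r--
[0,3] -8+4=-4 >-8 → r--
[0,2] -8+-2=-10 <-8 → l++
[1,2] -5+-2=-7 >-8 → r--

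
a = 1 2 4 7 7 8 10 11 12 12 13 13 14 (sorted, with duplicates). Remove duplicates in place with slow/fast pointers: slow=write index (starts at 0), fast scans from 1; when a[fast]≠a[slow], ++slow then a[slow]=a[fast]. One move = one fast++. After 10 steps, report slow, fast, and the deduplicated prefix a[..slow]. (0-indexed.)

slow=8, fast=11, prefix=[1, 2, 4, 7, 8, 10, 11, 12, 13]

(s=0,f=1) a[fast]=2≠a[slow]=1 write a[1]=2 → slow++,fast++
(s=1,f=2) a[fast]=4≠a[slow]=2 write a[2]=4 → slow++,fast++
(s=2,f=3) a[fast]=7≠a[slow]=4 write a[3]=7 → slow++,fast++
(s=3,f=4) a[fast]=7=a[slow] dup → fast++
(s=3,f=5) a[fast]=8≠a[slow]=7 write a[4]=8 → slow++,fast++
(s=4,f=6) a[fast]=10≠a[slow]=8 write a[5]=10 → slow++,fast++
(s=5,f=7) a[fast]=11≠a[slow]=10 write a[6]=11 → slow++,fast++
(s=6,f=8) a[fast]=12≠a[slow]=11 write a[7]=12 → slow++,fast++
(s=7,f=9) a[fast]=12=a[slow] dup → fast++
(s=7,f=10) a[fast]=13≠a[slow]=12 write a[8]=13 → slow++,fast++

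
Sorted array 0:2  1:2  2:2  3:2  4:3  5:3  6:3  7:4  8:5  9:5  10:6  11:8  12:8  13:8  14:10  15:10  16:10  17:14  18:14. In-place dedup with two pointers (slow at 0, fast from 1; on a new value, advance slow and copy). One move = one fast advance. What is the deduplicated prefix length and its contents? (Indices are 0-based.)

(s=0,f=1) a[fast]=2=a[slow] dup → fast++
(s=0,f=2) a[fast]=2=a[slow] dup → fast++
(s=0,f=3) a[fast]=2=a[slow] dup → fast++
(s=0,f=4) a[fast]=3≠a[slow]=2 write a[1]=3 → slow++,fast++
(s=1,f=5) a[fast]=3=a[slow] dup → fast++
(s=1,f=6) a[fast]=3=a[slow] dup → fast++
(s=1,f=7) a[fast]=4≠a[slow]=3 write a[2]=4 → slow++,fast++
(s=2,f=8) a[fast]=5≠a[slow]=4 write a[3]=5 → slow++,fast++
(s=3,f=9) a[fast]=5=a[slow] dup → fast++
(s=3,f=10) a[fast]=6≠a[slow]=5 write a[4]=6 → slow++,fast++
(s=4,f=11) a[fast]=8≠a[slow]=6 write a[5]=8 → slow++,fast++
(s=5,f=12) a[fast]=8=a[slow] dup → fast++
(s=5,f=13) a[fast]=8=a[slow] dup → fast++
(s=5,f=14) a[fast]=10≠a[slow]=8 write a[6]=10 → slow++,fast++
(s=6,f=15) a[fast]=10=a[slow] dup → fast++
(s=6,f=16) a[fast]=10=a[slow] dup → fast++
(s=6,f=17) a[fast]=14≠a[slow]=10 write a[7]=14 → slow++,fast++
(s=7,f=18) a[fast]=14=a[slow] dup → fast++

length 8; prefix = [2, 3, 4, 5, 6, 8, 10, 14]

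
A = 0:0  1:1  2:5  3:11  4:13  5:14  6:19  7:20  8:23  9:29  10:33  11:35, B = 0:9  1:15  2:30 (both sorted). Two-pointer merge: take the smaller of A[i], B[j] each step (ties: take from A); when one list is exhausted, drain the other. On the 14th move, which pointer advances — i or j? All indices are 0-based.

i=0 j=0: A[i]=0<=B[j]=9 take 0, i++
i=1 j=0: A[i]=1<=B[j]=9 take 1, i++
i=2 j=0: A[i]=5<=B[j]=9 take 5, i++
i=3 j=0: A[i]=11>B[j]=9 take 9, j++
i=3 j=1: A[i]=11<=B[j]=15 take 11, i++
i=4 j=1: A[i]=13<=B[j]=15 take 13, i++
i=5 j=1: A[i]=14<=B[j]=15 take 14, i++
i=6 j=1: A[i]=19>B[j]=15 take 15, j++
i=6 j=2: A[i]=19<=B[j]=30 take 19, i++
i=7 j=2: A[i]=20<=B[j]=30 take 20, i++
i=8 j=2: A[i]=23<=B[j]=30 take 23, i++
i=9 j=2: A[i]=29<=B[j]=30 take 29, i++
i=10 j=2: A[i]=33>B[j]=30 take 30, j++
i=10 j=3: B done, take A[i]=33, i++

i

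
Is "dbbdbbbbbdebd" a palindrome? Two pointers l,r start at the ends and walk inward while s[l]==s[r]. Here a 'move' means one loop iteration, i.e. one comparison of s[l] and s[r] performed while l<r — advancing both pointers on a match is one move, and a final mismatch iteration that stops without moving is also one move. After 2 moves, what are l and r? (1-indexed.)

l=3, r=11

[1,13] 'd'=='d' → l++,r--
[2,12] 'b'=='b' → l++,r--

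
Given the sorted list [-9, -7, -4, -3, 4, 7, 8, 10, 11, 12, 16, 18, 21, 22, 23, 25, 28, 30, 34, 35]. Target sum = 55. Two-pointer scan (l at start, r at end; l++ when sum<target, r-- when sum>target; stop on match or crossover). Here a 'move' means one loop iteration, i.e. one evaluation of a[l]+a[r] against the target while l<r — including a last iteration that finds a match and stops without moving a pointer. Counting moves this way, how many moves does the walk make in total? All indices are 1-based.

[1,20] -9+35=26 <55 → l++
[2,20] -7+35=28 <55 → l++
[3,20] -4+35=31 <55 → l++
[4,20] -3+35=32 <55 → l++
[5,20] 4+35=39 <55 → l++
[6,20] 7+35=42 <55 → l++
[7,20] 8+35=43 <55 → l++
[8,20] 10+35=45 <55 → l++
[9,20] 11+35=46 <55 → l++
[10,20] 12+35=47 <55 → l++
[11,20] 16+35=51 <55 → l++
[12,20] 18+35=53 <55 → l++
[13,20] 21+35=56 >55 → r--
[13,19] 21+34=55 → found

14 moves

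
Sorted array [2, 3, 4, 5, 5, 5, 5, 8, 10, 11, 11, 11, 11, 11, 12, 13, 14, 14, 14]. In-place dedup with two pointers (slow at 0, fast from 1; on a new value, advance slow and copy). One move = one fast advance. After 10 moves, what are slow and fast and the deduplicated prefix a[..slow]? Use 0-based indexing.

slow=6, fast=11, prefix=[2, 3, 4, 5, 8, 10, 11]

(s=0,f=1) a[fast]=3≠a[slow]=2 write a[1]=3 → slow++,fast++
(s=1,f=2) a[fast]=4≠a[slow]=3 write a[2]=4 → slow++,fast++
(s=2,f=3) a[fast]=5≠a[slow]=4 write a[3]=5 → slow++,fast++
(s=3,f=4) a[fast]=5=a[slow] dup → fast++
(s=3,f=5) a[fast]=5=a[slow] dup → fast++
(s=3,f=6) a[fast]=5=a[slow] dup → fast++
(s=3,f=7) a[fast]=8≠a[slow]=5 write a[4]=8 → slow++,fast++
(s=4,f=8) a[fast]=10≠a[slow]=8 write a[5]=10 → slow++,fast++
(s=5,f=9) a[fast]=11≠a[slow]=10 write a[6]=11 → slow++,fast++
(s=6,f=10) a[fast]=11=a[slow] dup → fast++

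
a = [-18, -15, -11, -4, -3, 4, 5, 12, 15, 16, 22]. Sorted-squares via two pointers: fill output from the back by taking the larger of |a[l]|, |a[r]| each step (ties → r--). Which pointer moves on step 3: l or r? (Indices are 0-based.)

r

[0,10] |-18|<=|22| out[10]=484 → r--
[0,9] |-18|>|16| out[9]=324 → l++
[1,9] |-15|<=|16| out[8]=256 → r--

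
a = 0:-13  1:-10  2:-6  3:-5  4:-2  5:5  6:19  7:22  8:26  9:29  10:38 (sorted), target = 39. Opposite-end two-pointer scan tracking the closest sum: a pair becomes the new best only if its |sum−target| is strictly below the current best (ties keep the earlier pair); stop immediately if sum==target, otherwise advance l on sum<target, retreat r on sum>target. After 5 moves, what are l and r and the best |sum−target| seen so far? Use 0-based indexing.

l=5, r=10, best |Δ|=3

[0,10] -13+38=25 d=14 * → l++
[1,10] -10+38=28 d=11 * → l++
[2,10] -6+38=32 d=7 * → l++
[3,10] -5+38=33 d=6 * → l++
[4,10] -2+38=36 d=3 * → l++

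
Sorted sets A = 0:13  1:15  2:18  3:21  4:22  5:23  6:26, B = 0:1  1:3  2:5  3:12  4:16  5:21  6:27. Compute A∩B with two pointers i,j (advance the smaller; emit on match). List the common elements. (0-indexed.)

i=0 j=0: 13>1, j++
i=0 j=1: 13>3, j++
i=0 j=2: 13>5, j++
i=0 j=3: 13>12, j++
i=0 j=4: 13<16, i++
i=1 j=4: 15<16, i++
i=2 j=4: 18>16, j++
i=2 j=5: 18<21, i++
i=3 j=5: 21==21 emit, i++,j++
i=4 j=6: 22<27, i++
i=5 j=6: 23<27, i++
i=6 j=6: 26<27, i++

intersection = [21]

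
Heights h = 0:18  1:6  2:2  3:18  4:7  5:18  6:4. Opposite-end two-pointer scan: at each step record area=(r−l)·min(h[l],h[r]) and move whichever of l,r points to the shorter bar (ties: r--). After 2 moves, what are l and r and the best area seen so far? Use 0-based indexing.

l=0, r=4, best area=90

[0,6] min(18,4)*6=24 best=24 * → r--
[0,5] min(18,18)*5=90 best=90 * → r--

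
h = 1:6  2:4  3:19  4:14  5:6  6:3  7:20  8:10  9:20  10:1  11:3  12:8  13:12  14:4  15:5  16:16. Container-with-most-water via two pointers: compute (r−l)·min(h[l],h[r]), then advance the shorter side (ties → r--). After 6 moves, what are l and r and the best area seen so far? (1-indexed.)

l=3, r=12, best area=208

[1,16] min(6,16)*15=90 best=90 * → l++
[2,16] min(4,16)*14=56 best=90 → l++
[3,16] min(19,16)*13=208 best=208 * → r--
[3,15] min(19,5)*12=60 best=208 → r--
[3,14] min(19,4)*11=44 best=208 → r--
[3,13] min(19,12)*10=120 best=208 → r--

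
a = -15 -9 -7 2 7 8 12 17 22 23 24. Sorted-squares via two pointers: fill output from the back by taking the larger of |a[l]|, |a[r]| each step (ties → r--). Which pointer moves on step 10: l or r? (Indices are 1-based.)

l=1 r=11: |-15|<=|24| out[11]=576, r--
l=1 r=10: |-15|<=|23| out[10]=529, r--
l=1 r=9: |-15|<=|22| out[9]=484, r--
l=1 r=8: |-15|<=|17| out[8]=289, r--
l=1 r=7: |-15|>|12| out[7]=225, l++
l=2 r=7: |-9|<=|12| out[6]=144, r--
l=2 r=6: |-9|>|8| out[5]=81, l++
l=3 r=6: |-7|<=|8| out[4]=64, r--
l=3 r=5: |-7|<=|7| out[3]=49, r--
l=3 r=4: |-7|>|2| out[2]=49, l++

l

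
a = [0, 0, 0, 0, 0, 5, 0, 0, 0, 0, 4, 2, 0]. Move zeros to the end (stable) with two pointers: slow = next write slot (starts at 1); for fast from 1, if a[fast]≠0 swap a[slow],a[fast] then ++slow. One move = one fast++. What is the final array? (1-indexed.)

[5, 4, 2, 0, 0, 0, 0, 0, 0, 0, 0, 0, 0]

(s=1,f=1) a[fast]=0 → fast++
(s=1,f=2) a[fast]=0 → fast++
(s=1,f=3) a[fast]=0 → fast++
(s=1,f=4) a[fast]=0 → fast++
(s=1,f=5) a[fast]=0 → fast++
(s=1,f=6) a[fast]=5≠0 swap→a[1]=5 → slow++,fast++
(s=2,f=7) a[fast]=0 → fast++
(s=2,f=8) a[fast]=0 → fast++
(s=2,f=9) a[fast]=0 → fast++
(s=2,f=10) a[fast]=0 → fast++
(s=2,f=11) a[fast]=4≠0 swap→a[2]=4 → slow++,fast++
(s=3,f=12) a[fast]=2≠0 swap→a[3]=2 → slow++,fast++
(s=4,f=13) a[fast]=0 → fast++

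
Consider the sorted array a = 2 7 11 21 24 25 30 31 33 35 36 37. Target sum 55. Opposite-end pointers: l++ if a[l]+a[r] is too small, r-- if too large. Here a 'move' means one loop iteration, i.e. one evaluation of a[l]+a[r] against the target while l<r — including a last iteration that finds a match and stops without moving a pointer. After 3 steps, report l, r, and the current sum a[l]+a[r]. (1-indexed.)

l=1 r=12: 2+37=39 <55, l++
l=2 r=12: 7+37=44 <55, l++
l=3 r=12: 11+37=48 <55, l++

l=4, r=12, sum=58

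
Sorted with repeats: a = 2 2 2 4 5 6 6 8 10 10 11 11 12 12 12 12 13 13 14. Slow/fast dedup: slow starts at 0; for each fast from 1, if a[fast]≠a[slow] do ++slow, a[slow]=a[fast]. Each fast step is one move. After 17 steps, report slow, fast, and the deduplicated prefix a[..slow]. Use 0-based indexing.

slow=0 fast=1: a[fast]=2=a[slow] dup, fast++
slow=0 fast=2: a[fast]=2=a[slow] dup, fast++
slow=0 fast=3: a[fast]=4≠a[slow]=2 write a[1]=4, slow++,fast++
slow=1 fast=4: a[fast]=5≠a[slow]=4 write a[2]=5, slow++,fast++
slow=2 fast=5: a[fast]=6≠a[slow]=5 write a[3]=6, slow++,fast++
slow=3 fast=6: a[fast]=6=a[slow] dup, fast++
slow=3 fast=7: a[fast]=8≠a[slow]=6 write a[4]=8, slow++,fast++
slow=4 fast=8: a[fast]=10≠a[slow]=8 write a[5]=10, slow++,fast++
slow=5 fast=9: a[fast]=10=a[slow] dup, fast++
slow=5 fast=10: a[fast]=11≠a[slow]=10 write a[6]=11, slow++,fast++
slow=6 fast=11: a[fast]=11=a[slow] dup, fast++
slow=6 fast=12: a[fast]=12≠a[slow]=11 write a[7]=12, slow++,fast++
slow=7 fast=13: a[fast]=12=a[slow] dup, fast++
slow=7 fast=14: a[fast]=12=a[slow] dup, fast++
slow=7 fast=15: a[fast]=12=a[slow] dup, fast++
slow=7 fast=16: a[fast]=13≠a[slow]=12 write a[8]=13, slow++,fast++
slow=8 fast=17: a[fast]=13=a[slow] dup, fast++

slow=8, fast=18, prefix=[2, 4, 5, 6, 8, 10, 11, 12, 13]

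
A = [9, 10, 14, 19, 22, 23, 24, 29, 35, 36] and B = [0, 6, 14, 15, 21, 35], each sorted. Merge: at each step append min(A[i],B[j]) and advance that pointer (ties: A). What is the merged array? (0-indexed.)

[0, 6, 9, 10, 14, 14, 15, 19, 21, 22, 23, 24, 29, 35, 35, 36]

i=0 j=0: A[i]=9>B[j]=0 take 0, j++
i=0 j=1: A[i]=9>B[j]=6 take 6, j++
i=0 j=2: A[i]=9<=B[j]=14 take 9, i++
i=1 j=2: A[i]=10<=B[j]=14 take 10, i++
i=2 j=2: A[i]=14<=B[j]=14 take 14, i++
i=3 j=2: A[i]=19>B[j]=14 take 14, j++
i=3 j=3: A[i]=19>B[j]=15 take 15, j++
i=3 j=4: A[i]=19<=B[j]=21 take 19, i++
i=4 j=4: A[i]=22>B[j]=21 take 21, j++
i=4 j=5: A[i]=22<=B[j]=35 take 22, i++
i=5 j=5: A[i]=23<=B[j]=35 take 23, i++
i=6 j=5: A[i]=24<=B[j]=35 take 24, i++
i=7 j=5: A[i]=29<=B[j]=35 take 29, i++
i=8 j=5: A[i]=35<=B[j]=35 take 35, i++
i=9 j=5: A[i]=36>B[j]=35 take 35, j++
i=9 j=6: B done, take A[i]=36, i++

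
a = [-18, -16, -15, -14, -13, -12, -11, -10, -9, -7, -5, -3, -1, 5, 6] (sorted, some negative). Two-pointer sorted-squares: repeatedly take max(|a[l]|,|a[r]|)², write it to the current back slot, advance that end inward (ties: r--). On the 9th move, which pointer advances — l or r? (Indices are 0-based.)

l=0 r=14: |-18|>|6| out[14]=324, l++
l=1 r=14: |-16|>|6| out[13]=256, l++
l=2 r=14: |-15|>|6| out[12]=225, l++
l=3 r=14: |-14|>|6| out[11]=196, l++
l=4 r=14: |-13|>|6| out[10]=169, l++
l=5 r=14: |-12|>|6| out[9]=144, l++
l=6 r=14: |-11|>|6| out[8]=121, l++
l=7 r=14: |-10|>|6| out[7]=100, l++
l=8 r=14: |-9|>|6| out[6]=81, l++

l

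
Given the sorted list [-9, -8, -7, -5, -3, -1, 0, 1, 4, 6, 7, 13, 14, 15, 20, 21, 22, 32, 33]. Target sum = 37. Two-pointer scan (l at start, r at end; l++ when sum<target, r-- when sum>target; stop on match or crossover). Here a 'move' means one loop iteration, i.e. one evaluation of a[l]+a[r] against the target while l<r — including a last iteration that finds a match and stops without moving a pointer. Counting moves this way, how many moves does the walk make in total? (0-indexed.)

[0,18] -9+33=24 <37 → l++
[1,18] -8+33=25 <37 → l++
[2,18] -7+33=26 <37 → l++
[3,18] -5+33=28 <37 → l++
[4,18] -3+33=30 <37 → l++
[5,18] -1+33=32 <37 → l++
[6,18] 0+33=33 <37 → l++
[7,18] 1+33=34 <37 → l++
[8,18] 4+33=37 → found

9 moves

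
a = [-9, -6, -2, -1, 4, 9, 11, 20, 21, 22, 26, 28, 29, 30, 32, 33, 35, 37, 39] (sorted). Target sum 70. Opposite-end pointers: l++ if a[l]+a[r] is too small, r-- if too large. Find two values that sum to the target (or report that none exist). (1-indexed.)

[1,19] -9+39=30 <70 → l++
[2,19] -6+39=33 <70 → l++
[3,19] -2+39=37 <70 → l++
[4,19] -1+39=38 <70 → l++
[5,19] 4+39=43 <70 → l++
[6,19] 9+39=48 <70 → l++
[7,19] 11+39=50 <70 → l++
[8,19] 20+39=59 <70 → l++
[9,19] 21+39=60 <70 → l++
[10,19] 22+39=61 <70 → l++
[11,19] 26+39=65 <70 → l++
[12,19] 28+39=67 <70 → l++
[13,19] 29+39=68 <70 → l++
[14,19] 30+39=69 <70 → l++
[15,19] 32+39=71 >70 → r--
[15,18] 32+37=69 <70 → l++
[16,18] 33+37=70 → found

(33, 37)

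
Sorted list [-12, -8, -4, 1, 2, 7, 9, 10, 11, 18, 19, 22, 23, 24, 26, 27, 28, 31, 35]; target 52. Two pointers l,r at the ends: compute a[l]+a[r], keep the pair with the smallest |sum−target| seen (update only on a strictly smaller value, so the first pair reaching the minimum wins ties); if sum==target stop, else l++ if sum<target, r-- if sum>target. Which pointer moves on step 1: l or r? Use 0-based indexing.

[0,18] -12+35=23 d=29 * → l++

l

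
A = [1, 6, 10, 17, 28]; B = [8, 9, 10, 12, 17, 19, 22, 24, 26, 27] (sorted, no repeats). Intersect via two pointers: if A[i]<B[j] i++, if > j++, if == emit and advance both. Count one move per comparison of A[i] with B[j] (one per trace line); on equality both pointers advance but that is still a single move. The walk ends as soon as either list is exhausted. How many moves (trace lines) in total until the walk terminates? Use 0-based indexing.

[i=0,j=0] 1<8 → i++
[i=1,j=0] 6<8 → i++
[i=2,j=0] 10>8 → j++
[i=2,j=1] 10>9 → j++
[i=2,j=2] 10==10 emit → i++,j++
[i=3,j=3] 17>12 → j++
[i=3,j=4] 17==17 emit → i++,j++
[i=4,j=5] 28>19 → j++
[i=4,j=6] 28>22 → j++
[i=4,j=7] 28>24 → j++
[i=4,j=8] 28>26 → j++
[i=4,j=9] 28>27 → j++

12 moves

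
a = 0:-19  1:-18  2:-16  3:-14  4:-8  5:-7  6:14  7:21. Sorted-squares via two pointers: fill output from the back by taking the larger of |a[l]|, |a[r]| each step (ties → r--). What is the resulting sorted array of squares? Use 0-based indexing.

l=0 r=7: |-19|<=|21| out[7]=441, r--
l=0 r=6: |-19|>|14| out[6]=361, l++
l=1 r=6: |-18|>|14| out[5]=324, l++
l=2 r=6: |-16|>|14| out[4]=256, l++
l=3 r=6: |-14|<=|14| out[3]=196, r--
l=3 r=5: |-14|>|-7| out[2]=196, l++
l=4 r=5: |-8|>|-7| out[1]=64, l++
l=5 r=5: |-7|<=|-7| out[0]=49, r--

[49, 64, 196, 196, 256, 324, 361, 441]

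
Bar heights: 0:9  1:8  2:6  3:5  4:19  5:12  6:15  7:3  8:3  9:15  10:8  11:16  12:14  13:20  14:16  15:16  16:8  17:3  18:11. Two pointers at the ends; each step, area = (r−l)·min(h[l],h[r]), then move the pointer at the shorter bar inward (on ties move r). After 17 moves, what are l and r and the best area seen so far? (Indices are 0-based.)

l=12, r=13, best area=176

l=0 r=18: min(9,11)*18=162 best=162 *, l++
l=1 r=18: min(8,11)*17=136 best=162, l++
l=2 r=18: min(6,11)*16=96 best=162, l++
l=3 r=18: min(5,11)*15=75 best=162, l++
l=4 r=18: min(19,11)*14=154 best=162, r--
l=4 r=17: min(19,3)*13=39 best=162, r--
l=4 r=16: min(19,8)*12=96 best=162, r--
l=4 r=15: min(19,16)*11=176 best=176 *, r--
l=4 r=14: min(19,16)*10=160 best=176, r--
l=4 r=13: min(19,20)*9=171 best=176, l++
l=5 r=13: min(12,20)*8=96 best=176, l++
l=6 r=13: min(15,20)*7=105 best=176, l++
l=7 r=13: min(3,20)*6=18 best=176, l++
l=8 r=13: min(3,20)*5=15 best=176, l++
l=9 r=13: min(15,20)*4=60 best=176, l++
l=10 r=13: min(8,20)*3=24 best=176, l++
l=11 r=13: min(16,20)*2=32 best=176, l++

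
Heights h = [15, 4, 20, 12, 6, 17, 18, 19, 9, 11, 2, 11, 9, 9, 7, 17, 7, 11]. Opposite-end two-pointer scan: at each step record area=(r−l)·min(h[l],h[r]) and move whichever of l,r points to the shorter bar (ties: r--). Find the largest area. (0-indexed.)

[0,17] min(15,11)*17=187 best=187 * → r--
[0,16] min(15,7)*16=112 best=187 → r--
[0,15] min(15,17)*15=225 best=225 * → l++
[1,15] min(4,17)*14=56 best=225 → l++
[2,15] min(20,17)*13=221 best=225 → r--
[2,14] min(20,7)*12=84 best=225 → r--
[2,13] min(20,9)*11=99 best=225 → r--
[2,12] min(20,9)*10=90 best=225 → r--
[2,11] min(20,11)*9=99 best=225 → r--
[2,10] min(20,2)*8=16 best=225 → r--
[2,9] min(20,11)*7=77 best=225 → r--
[2,8] min(20,9)*6=54 best=225 → r--
[2,7] min(20,19)*5=95 best=225 → r--
[2,6] min(20,18)*4=72 best=225 → r--
[2,5] min(20,17)*3=51 best=225 → r--
[2,4] min(20,6)*2=12 best=225 → r--
[2,3] min(20,12)*1=12 best=225 → r--

max area = 225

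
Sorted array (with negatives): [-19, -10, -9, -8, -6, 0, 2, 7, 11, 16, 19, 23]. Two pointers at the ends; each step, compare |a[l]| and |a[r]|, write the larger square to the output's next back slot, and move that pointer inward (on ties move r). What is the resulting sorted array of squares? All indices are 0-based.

[0, 4, 36, 49, 64, 81, 100, 121, 256, 361, 361, 529]

[0,11] |-19|<=|23| out[11]=529 → r--
[0,10] |-19|<=|19| out[10]=361 → r--
[0,9] |-19|>|16| out[9]=361 → l++
[1,9] |-10|<=|16| out[8]=256 → r--
[1,8] |-10|<=|11| out[7]=121 → r--
[1,7] |-10|>|7| out[6]=100 → l++
[2,7] |-9|>|7| out[5]=81 → l++
[3,7] |-8|>|7| out[4]=64 → l++
[4,7] |-6|<=|7| out[3]=49 → r--
[4,6] |-6|>|2| out[2]=36 → l++
[5,6] |0|<=|2| out[1]=4 → r--
[5,5] |0|<=|0| out[0]=0 → r--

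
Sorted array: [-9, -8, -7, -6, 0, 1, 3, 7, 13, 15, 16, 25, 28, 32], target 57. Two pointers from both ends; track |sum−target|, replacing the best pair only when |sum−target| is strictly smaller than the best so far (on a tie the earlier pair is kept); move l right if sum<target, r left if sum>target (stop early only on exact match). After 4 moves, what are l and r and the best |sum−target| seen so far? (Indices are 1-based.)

l=1 r=14: -9+32=23 d=34 *, l++
l=2 r=14: -8+32=24 d=33 *, l++
l=3 r=14: -7+32=25 d=32 *, l++
l=4 r=14: -6+32=26 d=31 *, l++

l=5, r=14, best |Δ|=31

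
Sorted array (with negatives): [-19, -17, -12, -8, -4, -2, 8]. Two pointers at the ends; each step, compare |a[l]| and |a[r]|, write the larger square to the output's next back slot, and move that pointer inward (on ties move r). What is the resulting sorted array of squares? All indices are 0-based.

[0,6] |-19|>|8| out[6]=361 → l++
[1,6] |-17|>|8| out[5]=289 → l++
[2,6] |-12|>|8| out[4]=144 → l++
[3,6] |-8|<=|8| out[3]=64 → r--
[3,5] |-8|>|-2| out[2]=64 → l++
[4,5] |-4|>|-2| out[1]=16 → l++
[5,5] |-2|<=|-2| out[0]=4 → r--

[4, 16, 64, 64, 144, 289, 361]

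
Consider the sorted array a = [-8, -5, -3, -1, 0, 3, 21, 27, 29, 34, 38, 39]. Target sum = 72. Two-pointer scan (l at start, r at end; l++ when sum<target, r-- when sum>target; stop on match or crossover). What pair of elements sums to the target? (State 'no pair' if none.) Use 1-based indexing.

(34, 38)

l=1 r=12: -8+39=31 <72, l++
l=2 r=12: -5+39=34 <72, l++
l=3 r=12: -3+39=36 <72, l++
l=4 r=12: -1+39=38 <72, l++
l=5 r=12: 0+39=39 <72, l++
l=6 r=12: 3+39=42 <72, l++
l=7 r=12: 21+39=60 <72, l++
l=8 r=12: 27+39=66 <72, l++
l=9 r=12: 29+39=68 <72, l++
l=10 r=12: 34+39=73 >72, r--
l=10 r=11: 34+38=72, found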